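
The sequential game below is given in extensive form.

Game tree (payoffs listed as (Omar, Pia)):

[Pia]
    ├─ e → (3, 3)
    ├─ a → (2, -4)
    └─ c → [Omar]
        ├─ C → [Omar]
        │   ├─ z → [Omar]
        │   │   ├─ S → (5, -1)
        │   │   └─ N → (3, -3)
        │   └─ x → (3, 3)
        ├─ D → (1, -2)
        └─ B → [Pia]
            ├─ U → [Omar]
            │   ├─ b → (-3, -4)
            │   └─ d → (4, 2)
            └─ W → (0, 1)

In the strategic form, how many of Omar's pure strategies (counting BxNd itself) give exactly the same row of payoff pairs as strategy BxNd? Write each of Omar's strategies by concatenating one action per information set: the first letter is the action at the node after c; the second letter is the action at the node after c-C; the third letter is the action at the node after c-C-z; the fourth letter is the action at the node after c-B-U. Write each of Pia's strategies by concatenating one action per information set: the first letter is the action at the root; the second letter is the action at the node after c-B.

4

Row for BxNd (columns eU, eW, aU, aW, cU, cW): (3,3) (3,3) (2,-4) (2,-4) (4,2) (0,1).
Under BxNd, Omar's choice at the node after c-C and at the node after c-C-z can never be reached regardless of what Pia does, so varying those choices leaves every outcome unchanged.
Holding the reachable choices fixed and varying the unreachable ones freely already gives 2 × 2 = 4 equivalent strategies.
No other strategy reproduces this row, so those 4 are the full class: BzSd, BzNd, BxSd, BxNd.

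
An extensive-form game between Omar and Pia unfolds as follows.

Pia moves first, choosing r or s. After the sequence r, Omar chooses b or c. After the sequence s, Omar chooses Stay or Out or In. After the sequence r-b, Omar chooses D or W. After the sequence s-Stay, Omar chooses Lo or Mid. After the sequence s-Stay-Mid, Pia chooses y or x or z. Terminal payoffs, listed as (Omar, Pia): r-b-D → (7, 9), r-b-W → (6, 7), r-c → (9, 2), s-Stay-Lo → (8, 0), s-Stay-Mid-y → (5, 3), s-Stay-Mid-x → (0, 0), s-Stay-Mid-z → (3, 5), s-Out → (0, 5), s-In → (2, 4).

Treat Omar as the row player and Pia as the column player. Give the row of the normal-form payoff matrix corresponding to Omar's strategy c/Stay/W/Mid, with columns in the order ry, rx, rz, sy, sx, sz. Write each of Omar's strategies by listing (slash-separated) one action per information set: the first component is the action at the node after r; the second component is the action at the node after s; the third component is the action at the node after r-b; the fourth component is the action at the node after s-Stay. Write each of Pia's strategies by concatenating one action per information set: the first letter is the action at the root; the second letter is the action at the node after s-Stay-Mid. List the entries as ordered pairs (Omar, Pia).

(9,2) (9,2) (9,2) (5,3) (0,0) (3,5)

vs ry: Pia plays r → Omar plays c at [r] → (9, 2)
vs rx: Pia plays r → Omar plays c at [r] → (9, 2)
vs rz: Pia plays r → Omar plays c at [r] → (9, 2)
vs sy: Pia plays s → Omar plays Stay at [s] → Omar plays Mid at [s-Stay] → Pia plays y at [s-Stay-Mid] → (5, 3)
vs sx: Pia plays s → Omar plays Stay at [s] → Omar plays Mid at [s-Stay] → Pia plays x at [s-Stay-Mid] → (0, 0)
vs sz: Pia plays s → Omar plays Stay at [s] → Omar plays Mid at [s-Stay] → Pia plays z at [s-Stay-Mid] → (3, 5)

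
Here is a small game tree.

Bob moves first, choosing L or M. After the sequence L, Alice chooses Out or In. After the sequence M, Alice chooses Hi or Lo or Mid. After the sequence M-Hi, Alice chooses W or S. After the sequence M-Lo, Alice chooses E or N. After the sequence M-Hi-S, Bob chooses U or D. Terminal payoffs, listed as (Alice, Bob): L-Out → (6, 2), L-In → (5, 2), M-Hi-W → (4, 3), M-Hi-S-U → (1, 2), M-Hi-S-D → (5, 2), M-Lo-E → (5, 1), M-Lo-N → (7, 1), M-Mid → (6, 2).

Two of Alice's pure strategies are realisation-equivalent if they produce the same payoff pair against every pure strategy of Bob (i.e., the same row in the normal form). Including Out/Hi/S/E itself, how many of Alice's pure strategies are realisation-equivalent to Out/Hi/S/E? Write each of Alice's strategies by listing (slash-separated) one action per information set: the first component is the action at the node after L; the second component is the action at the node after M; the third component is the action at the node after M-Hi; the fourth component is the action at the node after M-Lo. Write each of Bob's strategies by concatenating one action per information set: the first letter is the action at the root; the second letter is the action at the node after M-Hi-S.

Row for Out/Hi/S/E (columns LU, LD, MU, MD): (6,2) (6,2) (1,2) (5,2).
Under Out/Hi/S/E, Alice's choice at the node after M-Lo can never be reached regardless of what Bob does, so varying those choices leaves every outcome unchanged.
Holding the reachable choices fixed and varying the unreachable one freely already gives 2 equivalent strategies.
No other strategy reproduces this row, so those 2 are the full class: Out/Hi/S/E, Out/Hi/S/N.

2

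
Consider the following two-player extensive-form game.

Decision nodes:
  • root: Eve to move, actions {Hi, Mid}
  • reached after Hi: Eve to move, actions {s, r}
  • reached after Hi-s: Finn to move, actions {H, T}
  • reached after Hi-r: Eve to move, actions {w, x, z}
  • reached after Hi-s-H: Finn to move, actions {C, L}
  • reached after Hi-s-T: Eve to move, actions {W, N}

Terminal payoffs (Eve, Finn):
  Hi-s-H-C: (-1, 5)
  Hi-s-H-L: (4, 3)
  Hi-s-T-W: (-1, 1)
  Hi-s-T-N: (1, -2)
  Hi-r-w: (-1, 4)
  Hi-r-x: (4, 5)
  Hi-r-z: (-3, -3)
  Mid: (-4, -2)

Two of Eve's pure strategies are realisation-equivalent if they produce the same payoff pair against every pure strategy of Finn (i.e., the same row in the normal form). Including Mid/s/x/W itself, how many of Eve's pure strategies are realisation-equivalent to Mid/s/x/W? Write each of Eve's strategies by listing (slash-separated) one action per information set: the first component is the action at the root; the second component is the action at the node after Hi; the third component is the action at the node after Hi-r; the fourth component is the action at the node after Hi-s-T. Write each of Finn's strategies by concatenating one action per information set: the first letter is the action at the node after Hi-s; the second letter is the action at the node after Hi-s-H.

Row for Mid/s/x/W (columns HC, HL, TC, TL): (-4,-2) (-4,-2) (-4,-2) (-4,-2).
Under Mid/s/x/W, Eve's choice at the node after Hi and at the node after Hi-r and at the node after Hi-s-T can never be reached regardless of what Finn does, so varying those choices leaves every outcome unchanged.
Holding the reachable choices fixed and varying the unreachable ones freely already gives 2 × 3 × 2 = 12 equivalent strategies.
No other strategy reproduces this row, so those 12 are the full class: Mid/s/w/W, Mid/s/w/N, Mid/s/x/W, Mid/s/x/N, Mid/s/z/W, Mid/s/z/N, Mid/r/w/W, Mid/r/w/N, Mid/r/x/W, Mid/r/x/N, Mid/r/z/W, Mid/r/z/N.

12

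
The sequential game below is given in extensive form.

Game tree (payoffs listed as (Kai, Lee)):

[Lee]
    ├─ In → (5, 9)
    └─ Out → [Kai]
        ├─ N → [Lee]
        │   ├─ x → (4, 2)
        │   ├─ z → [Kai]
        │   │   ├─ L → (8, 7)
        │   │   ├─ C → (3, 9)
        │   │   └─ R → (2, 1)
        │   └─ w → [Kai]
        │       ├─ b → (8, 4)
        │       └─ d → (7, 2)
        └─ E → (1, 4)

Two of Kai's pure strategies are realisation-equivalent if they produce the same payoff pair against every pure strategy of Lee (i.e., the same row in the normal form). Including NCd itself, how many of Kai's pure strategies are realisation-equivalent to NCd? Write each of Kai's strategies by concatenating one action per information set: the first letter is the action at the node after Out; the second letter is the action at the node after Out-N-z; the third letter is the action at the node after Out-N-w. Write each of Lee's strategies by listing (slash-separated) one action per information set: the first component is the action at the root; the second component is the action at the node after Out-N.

1

Row for NCd (columns In/x, In/z, In/w, Out/x, Out/z, Out/w): (5,9) (5,9) (5,9) (4,2) (3,9) (7,2).
Every one of Kai's information sets is on the play path for some reply by Lee when Kai follows NCd.
Changing the action at any of them therefore changes at least one column, so only NCd itself gives this row.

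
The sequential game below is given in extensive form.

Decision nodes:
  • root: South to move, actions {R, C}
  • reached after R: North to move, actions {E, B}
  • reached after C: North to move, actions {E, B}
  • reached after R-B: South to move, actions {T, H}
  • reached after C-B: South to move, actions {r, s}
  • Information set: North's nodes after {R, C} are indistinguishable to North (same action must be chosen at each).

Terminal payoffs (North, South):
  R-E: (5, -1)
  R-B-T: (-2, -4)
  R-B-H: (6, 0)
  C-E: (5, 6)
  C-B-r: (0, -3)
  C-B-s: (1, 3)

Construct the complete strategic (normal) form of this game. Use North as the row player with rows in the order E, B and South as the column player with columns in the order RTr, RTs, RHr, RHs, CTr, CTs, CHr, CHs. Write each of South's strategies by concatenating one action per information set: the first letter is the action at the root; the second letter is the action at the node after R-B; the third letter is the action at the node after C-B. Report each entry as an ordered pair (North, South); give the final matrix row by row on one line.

          RTr      RTs      RHr      RHs      CTr      CTs      CHr      CHs
   E   (5,-1)   (5,-1)   (5,-1)   (5,-1)    (5,6)    (5,6)    (5,6)    (5,6)
   B  (-2,-4)  (-2,-4)    (6,0)    (6,0)   (0,-3)    (1,3)   (0,-3)    (1,3)

E: (5,-1) (5,-1) (5,-1) (5,-1) (5,6) (5,6) (5,6) (5,6) | B: (-2,-4) (-2,-4) (6,0) (6,0) (0,-3) (1,3) (0,-3) (1,3)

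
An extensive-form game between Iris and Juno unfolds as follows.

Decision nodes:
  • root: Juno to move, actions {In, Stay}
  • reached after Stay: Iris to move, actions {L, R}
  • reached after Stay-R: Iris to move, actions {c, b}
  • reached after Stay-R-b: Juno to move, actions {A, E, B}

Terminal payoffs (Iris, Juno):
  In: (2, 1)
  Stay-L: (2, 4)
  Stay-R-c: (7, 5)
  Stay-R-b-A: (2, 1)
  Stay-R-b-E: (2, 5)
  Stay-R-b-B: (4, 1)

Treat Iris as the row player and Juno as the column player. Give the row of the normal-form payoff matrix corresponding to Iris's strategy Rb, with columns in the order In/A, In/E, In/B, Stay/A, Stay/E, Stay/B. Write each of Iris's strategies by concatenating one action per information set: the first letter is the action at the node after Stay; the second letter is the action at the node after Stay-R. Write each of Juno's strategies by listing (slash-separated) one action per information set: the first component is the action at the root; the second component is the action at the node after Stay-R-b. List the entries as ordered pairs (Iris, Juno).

vs In/A: Juno plays In → (2, 1)
vs In/E: Juno plays In → (2, 1)
vs In/B: Juno plays In → (2, 1)
vs Stay/A: Juno plays Stay → Iris plays R at [Stay] → Iris plays b at [Stay-R] → Juno plays A at [Stay-R-b] → (2, 1)
vs Stay/E: Juno plays Stay → Iris plays R at [Stay] → Iris plays b at [Stay-R] → Juno plays E at [Stay-R-b] → (2, 5)
vs Stay/B: Juno plays Stay → Iris plays R at [Stay] → Iris plays b at [Stay-R] → Juno plays B at [Stay-R-b] → (4, 1)

(2,1) (2,1) (2,1) (2,1) (2,5) (4,1)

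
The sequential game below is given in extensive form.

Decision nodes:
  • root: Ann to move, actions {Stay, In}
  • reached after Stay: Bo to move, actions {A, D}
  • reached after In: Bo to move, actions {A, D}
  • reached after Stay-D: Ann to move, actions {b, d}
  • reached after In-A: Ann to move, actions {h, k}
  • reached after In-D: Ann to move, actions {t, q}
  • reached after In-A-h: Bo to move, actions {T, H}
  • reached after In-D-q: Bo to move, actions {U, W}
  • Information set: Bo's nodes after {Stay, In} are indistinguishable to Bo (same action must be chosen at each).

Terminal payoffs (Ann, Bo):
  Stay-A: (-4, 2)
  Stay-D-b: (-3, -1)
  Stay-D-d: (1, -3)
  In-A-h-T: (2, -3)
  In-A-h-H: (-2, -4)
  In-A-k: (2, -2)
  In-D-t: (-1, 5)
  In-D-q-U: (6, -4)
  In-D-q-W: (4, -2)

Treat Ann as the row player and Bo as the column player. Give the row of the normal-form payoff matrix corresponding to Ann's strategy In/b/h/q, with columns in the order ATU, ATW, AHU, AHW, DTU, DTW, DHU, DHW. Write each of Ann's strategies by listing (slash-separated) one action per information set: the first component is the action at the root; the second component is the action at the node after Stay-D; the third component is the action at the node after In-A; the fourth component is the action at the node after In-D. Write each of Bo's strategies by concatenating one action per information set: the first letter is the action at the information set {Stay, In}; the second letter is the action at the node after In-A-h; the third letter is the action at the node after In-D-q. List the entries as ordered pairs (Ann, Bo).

(2,-3) (2,-3) (-2,-4) (-2,-4) (6,-4) (4,-2) (6,-4) (4,-2)

vs ATU: Ann plays In → Bo plays A at [In] → Ann plays h at [In-A] → Bo plays T at [In-A-h] → (2, -3)
vs ATW: Ann plays In → Bo plays A at [In] → Ann plays h at [In-A] → Bo plays T at [In-A-h] → (2, -3)
vs AHU: Ann plays In → Bo plays A at [In] → Ann plays h at [In-A] → Bo plays H at [In-A-h] → (-2, -4)
vs AHW: Ann plays In → Bo plays A at [In] → Ann plays h at [In-A] → Bo plays H at [In-A-h] → (-2, -4)
vs DTU: Ann plays In → Bo plays D at [In] → Ann plays q at [In-D] → Bo plays U at [In-D-q] → (6, -4)
vs DTW: Ann plays In → Bo plays D at [In] → Ann plays q at [In-D] → Bo plays W at [In-D-q] → (4, -2)
vs DHU: Ann plays In → Bo plays D at [In] → Ann plays q at [In-D] → Bo plays U at [In-D-q] → (6, -4)
vs DHW: Ann plays In → Bo plays D at [In] → Ann plays q at [In-D] → Bo plays W at [In-D-q] → (4, -2)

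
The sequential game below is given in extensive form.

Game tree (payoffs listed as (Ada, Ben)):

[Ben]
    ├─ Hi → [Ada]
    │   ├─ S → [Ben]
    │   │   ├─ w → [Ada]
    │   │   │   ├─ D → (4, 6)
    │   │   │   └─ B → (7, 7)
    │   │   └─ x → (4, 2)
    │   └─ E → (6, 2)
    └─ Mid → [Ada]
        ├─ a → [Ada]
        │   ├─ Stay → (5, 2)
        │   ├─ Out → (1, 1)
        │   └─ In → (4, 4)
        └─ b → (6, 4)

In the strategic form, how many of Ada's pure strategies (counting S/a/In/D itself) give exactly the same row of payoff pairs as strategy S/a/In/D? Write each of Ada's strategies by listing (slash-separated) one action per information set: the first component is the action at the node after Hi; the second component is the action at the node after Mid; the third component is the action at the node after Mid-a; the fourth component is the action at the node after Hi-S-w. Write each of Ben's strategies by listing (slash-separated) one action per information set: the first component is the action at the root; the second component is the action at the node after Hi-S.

Row for S/a/In/D (columns Hi/w, Hi/x, Mid/w, Mid/x): (4,6) (4,2) (4,4) (4,4).
Every one of Ada's information sets is on the play path for some reply by Ben when Ada follows S/a/In/D.
Changing the action at any of them therefore changes at least one column, so only S/a/In/D itself gives this row.

1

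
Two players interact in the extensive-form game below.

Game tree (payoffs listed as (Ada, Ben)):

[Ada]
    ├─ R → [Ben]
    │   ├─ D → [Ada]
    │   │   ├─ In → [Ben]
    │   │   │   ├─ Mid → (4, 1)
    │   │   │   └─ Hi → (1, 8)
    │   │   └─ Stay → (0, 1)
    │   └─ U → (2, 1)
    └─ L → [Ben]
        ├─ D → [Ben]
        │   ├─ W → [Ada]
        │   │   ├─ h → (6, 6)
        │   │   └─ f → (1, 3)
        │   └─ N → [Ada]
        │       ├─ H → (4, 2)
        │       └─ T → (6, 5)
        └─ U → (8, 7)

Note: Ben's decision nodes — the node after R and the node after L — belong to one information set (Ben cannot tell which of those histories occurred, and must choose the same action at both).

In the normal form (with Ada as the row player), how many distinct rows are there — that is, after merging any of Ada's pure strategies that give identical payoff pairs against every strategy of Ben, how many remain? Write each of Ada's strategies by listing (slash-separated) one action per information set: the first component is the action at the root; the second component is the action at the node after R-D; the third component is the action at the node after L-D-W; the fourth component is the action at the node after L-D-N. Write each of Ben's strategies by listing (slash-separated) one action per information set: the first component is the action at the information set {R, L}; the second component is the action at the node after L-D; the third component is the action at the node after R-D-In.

Ada has 16 pure strategies: R/In/h/H, R/In/h/T, R/In/f/H, R/In/f/T, R/Stay/h/H, R/Stay/h/T, R/Stay/f/H, R/Stay/f/T, L/In/h/H, L/In/h/T, L/In/f/H, L/In/f/T, L/Stay/h/H, L/Stay/h/T, L/Stay/f/H, L/Stay/f/T. Columns: D/W/Mid, D/W/Hi, D/N/Mid, D/N/Hi, U/W/Mid, U/W/Hi, U/N/Mid, U/N/Hi.
{R/In/h/H, R/In/h/T, R/In/f/H, R/In/f/T} → row (4,1) (1,8) (4,1) (1,8) (2,1) (2,1) (2,1) (2,1)
{R/Stay/h/H, R/Stay/h/T, R/Stay/f/H, R/Stay/f/T} → row (0,1) (0,1) (0,1) (0,1) (2,1) (2,1) (2,1) (2,1)
{L/In/h/H, L/Stay/h/H} → row (6,6) (6,6) (4,2) (4,2) (8,7) (8,7) (8,7) (8,7)
{L/In/h/T, L/Stay/h/T} → row (6,6) (6,6) (6,5) (6,5) (8,7) (8,7) (8,7) (8,7)
{L/In/f/H, L/Stay/f/H} → row (1,3) (1,3) (4,2) (4,2) (8,7) (8,7) (8,7) (8,7)
{L/In/f/T, L/Stay/f/T} → row (1,3) (1,3) (6,5) (6,5) (8,7) (8,7) (8,7) (8,7)
That's 6 distinct rows out of 16 strategies.

6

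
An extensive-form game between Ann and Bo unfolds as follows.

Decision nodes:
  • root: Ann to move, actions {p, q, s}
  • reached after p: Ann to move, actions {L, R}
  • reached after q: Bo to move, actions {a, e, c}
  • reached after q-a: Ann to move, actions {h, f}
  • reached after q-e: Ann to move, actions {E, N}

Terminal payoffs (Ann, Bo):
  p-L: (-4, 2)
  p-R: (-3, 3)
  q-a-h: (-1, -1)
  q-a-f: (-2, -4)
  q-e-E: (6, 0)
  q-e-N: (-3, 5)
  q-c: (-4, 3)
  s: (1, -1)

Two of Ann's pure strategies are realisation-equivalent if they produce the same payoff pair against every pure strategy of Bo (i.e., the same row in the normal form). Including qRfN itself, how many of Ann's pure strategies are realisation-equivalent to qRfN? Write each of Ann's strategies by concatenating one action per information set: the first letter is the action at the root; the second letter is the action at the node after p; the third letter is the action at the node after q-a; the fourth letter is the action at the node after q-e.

2

Row for qRfN (columns a, e, c): (-2,-4) (-3,5) (-4,3).
Under qRfN, Ann's choice at the node after p can never be reached regardless of what Bo does, so varying those choices leaves every outcome unchanged.
Holding the reachable choices fixed and varying the unreachable one freely already gives 2 equivalent strategies.
No other strategy reproduces this row, so those 2 are the full class: qLfN, qRfN.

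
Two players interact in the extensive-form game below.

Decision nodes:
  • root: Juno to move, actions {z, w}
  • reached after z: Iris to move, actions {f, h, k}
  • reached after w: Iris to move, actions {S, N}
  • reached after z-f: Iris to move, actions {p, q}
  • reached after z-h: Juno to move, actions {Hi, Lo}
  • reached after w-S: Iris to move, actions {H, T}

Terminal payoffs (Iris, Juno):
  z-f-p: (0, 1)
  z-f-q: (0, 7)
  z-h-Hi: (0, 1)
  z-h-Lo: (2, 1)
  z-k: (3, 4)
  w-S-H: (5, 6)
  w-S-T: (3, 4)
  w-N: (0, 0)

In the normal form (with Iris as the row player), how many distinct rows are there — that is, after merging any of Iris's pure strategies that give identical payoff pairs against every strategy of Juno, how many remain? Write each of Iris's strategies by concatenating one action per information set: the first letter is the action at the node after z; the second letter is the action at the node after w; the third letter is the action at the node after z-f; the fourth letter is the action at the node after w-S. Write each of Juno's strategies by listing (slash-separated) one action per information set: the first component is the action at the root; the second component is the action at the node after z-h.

12

Iris has 24 pure strategies: fSpH, fSpT, fSqH, fSqT, fNpH, fNpT, fNqH, fNqT, hSpH, hSpT, hSqH, hSqT, hNpH, hNpT, hNqH, hNqT, kSpH, kSpT, kSqH, kSqT, kNpH, kNpT, kNqH, kNqT. Columns: z/Hi, z/Lo, w/Hi, w/Lo.
{fSpH} → row (0,1) (0,1) (5,6) (5,6)
{fSpT} → row (0,1) (0,1) (3,4) (3,4)
{fSqH} → row (0,7) (0,7) (5,6) (5,6)
{fSqT} → row (0,7) (0,7) (3,4) (3,4)
{fNpH, fNpT} → row (0,1) (0,1) (0,0) (0,0)
{fNqH, fNqT} → row (0,7) (0,7) (0,0) (0,0)
{hSpH, hSqH} → row (0,1) (2,1) (5,6) (5,6)
{hSpT, hSqT} → row (0,1) (2,1) (3,4) (3,4)
{hNpH, hNpT, hNqH, hNqT} → row (0,1) (2,1) (0,0) (0,0)
{kSpH, kSqH} → row (3,4) (3,4) (5,6) (5,6)
{kSpT, kSqT} → row (3,4) (3,4) (3,4) (3,4)
{kNpH, kNpT, kNqH, kNqT} → row (3,4) (3,4) (0,0) (0,0)
That's 12 distinct rows out of 24 strategies.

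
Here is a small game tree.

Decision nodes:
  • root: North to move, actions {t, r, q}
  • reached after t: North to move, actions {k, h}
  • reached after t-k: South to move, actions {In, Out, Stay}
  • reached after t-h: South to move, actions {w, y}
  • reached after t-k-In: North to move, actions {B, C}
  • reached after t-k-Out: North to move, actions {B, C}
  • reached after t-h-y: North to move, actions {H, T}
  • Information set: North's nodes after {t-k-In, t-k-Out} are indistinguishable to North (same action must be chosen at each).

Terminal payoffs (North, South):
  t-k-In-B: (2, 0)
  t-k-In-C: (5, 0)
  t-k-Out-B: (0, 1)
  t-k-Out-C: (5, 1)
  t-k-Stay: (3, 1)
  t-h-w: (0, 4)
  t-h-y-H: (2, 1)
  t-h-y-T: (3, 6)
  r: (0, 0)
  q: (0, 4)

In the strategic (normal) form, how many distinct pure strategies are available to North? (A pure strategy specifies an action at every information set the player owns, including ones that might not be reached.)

North owns the root with actions {t, r, q} — three choices.
North owns the node after t with actions {k, h} — two choices.
North owns the information set {t-k-In, t-k-Out} with actions {B, C} — two choices.
North owns the node after t-h-y with actions {H, T} — two choices.
A pure strategy fixes one action at each information set independently, so the count is the product 3 × 2 × 2 × 2 = 24.
(For reference, South has 6 pure strategies, giving a 24×6 normal-form matrix.)

24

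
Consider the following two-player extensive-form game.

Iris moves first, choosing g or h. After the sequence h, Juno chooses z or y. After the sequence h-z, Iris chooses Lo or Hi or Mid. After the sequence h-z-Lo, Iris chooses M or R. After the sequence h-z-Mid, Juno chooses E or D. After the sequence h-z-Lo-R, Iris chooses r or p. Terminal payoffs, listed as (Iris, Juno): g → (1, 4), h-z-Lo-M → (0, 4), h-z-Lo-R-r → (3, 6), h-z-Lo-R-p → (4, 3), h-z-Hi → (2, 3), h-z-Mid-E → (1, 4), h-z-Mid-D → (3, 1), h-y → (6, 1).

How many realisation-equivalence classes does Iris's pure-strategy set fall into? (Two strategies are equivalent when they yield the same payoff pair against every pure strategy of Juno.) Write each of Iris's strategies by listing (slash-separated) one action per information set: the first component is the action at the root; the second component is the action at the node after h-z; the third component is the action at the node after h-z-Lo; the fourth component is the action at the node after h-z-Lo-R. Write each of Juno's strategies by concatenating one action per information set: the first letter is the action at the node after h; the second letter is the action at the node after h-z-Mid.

6

Iris has 24 pure strategies: g/Lo/M/r, g/Lo/M/p, g/Lo/R/r, g/Lo/R/p, g/Hi/M/r, g/Hi/M/p, g/Hi/R/r, g/Hi/R/p, g/Mid/M/r, g/Mid/M/p, g/Mid/R/r, g/Mid/R/p, h/Lo/M/r, h/Lo/M/p, h/Lo/R/r, h/Lo/R/p, h/Hi/M/r, h/Hi/M/p, h/Hi/R/r, h/Hi/R/p, h/Mid/M/r, h/Mid/M/p, h/Mid/R/r, h/Mid/R/p. Columns: zE, zD, yE, yD.
{g/Lo/M/r, g/Lo/M/p, g/Lo/R/r, g/Lo/R/p, g/Hi/M/r, g/Hi/M/p, g/Hi/R/r, g/Hi/R/p, g/Mid/M/r, g/Mid/M/p, g/Mid/R/r, g/Mid/R/p} → row (1,4) (1,4) (1,4) (1,4)
{h/Lo/M/r, h/Lo/M/p} → row (0,4) (0,4) (6,1) (6,1)
{h/Lo/R/r} → row (3,6) (3,6) (6,1) (6,1)
{h/Lo/R/p} → row (4,3) (4,3) (6,1) (6,1)
{h/Hi/M/r, h/Hi/M/p, h/Hi/R/r, h/Hi/R/p} → row (2,3) (2,3) (6,1) (6,1)
{h/Mid/M/r, h/Mid/M/p, h/Mid/R/r, h/Mid/R/p} → row (1,4) (3,1) (6,1) (6,1)
That's 6 distinct rows out of 24 strategies.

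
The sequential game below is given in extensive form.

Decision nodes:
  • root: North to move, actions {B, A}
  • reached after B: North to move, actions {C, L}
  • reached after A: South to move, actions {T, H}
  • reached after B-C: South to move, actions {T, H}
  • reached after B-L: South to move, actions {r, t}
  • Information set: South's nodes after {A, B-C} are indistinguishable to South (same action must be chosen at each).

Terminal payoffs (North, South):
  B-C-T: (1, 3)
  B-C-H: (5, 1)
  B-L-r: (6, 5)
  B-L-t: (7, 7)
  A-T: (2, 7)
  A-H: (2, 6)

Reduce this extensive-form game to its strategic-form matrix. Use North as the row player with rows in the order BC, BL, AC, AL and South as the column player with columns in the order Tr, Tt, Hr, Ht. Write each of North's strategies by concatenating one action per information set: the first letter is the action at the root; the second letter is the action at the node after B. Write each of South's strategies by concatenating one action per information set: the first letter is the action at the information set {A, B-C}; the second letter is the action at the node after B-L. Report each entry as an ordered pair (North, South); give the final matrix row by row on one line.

Row BC: Tr→(1,3), Tt→(1,3), Hr→(5,1), Ht→(5,1)
Row BL: Tr→(6,5), Tt→(7,7), Hr→(6,5), Ht→(7,7)
Row AC: Tr→(2,7), Tt→(2,7), Hr→(2,6), Ht→(2,6)
Row AL: Tr→(2,7), Tt→(2,7), Hr→(2,6), Ht→(2,6)

BC: (1,3) (1,3) (5,1) (5,1) | BL: (6,5) (7,7) (6,5) (7,7) | AC: (2,7) (2,7) (2,6) (2,6) | AL: (2,7) (2,7) (2,6) (2,6)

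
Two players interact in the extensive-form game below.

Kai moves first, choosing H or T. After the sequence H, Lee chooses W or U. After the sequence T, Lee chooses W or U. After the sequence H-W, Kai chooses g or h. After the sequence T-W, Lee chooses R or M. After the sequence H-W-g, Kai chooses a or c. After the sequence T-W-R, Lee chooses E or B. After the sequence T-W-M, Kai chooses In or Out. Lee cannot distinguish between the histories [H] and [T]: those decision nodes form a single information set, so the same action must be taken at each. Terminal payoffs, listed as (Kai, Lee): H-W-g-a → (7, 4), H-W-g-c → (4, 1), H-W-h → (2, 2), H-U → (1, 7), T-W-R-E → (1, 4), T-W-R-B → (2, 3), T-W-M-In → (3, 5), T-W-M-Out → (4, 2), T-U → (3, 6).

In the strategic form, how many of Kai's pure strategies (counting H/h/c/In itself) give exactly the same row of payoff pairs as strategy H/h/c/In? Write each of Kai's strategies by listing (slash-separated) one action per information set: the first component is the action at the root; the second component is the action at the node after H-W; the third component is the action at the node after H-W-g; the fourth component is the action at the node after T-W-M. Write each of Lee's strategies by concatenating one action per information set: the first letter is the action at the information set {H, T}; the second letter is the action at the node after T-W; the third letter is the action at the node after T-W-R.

Row for H/h/c/In (columns WRE, WRB, WME, WMB, URE, URB, UME, UMB): (2,2) (2,2) (2,2) (2,2) (1,7) (1,7) (1,7) (1,7).
Under H/h/c/In, Kai's choice at the node after H-W-g and at the node after T-W-M can never be reached regardless of what Lee does, so varying those choices leaves every outcome unchanged.
Holding the reachable choices fixed and varying the unreachable ones freely already gives 2 × 2 = 4 equivalent strategies.
No other strategy reproduces this row, so those 4 are the full class: H/h/a/In, H/h/a/Out, H/h/c/In, H/h/c/Out.

4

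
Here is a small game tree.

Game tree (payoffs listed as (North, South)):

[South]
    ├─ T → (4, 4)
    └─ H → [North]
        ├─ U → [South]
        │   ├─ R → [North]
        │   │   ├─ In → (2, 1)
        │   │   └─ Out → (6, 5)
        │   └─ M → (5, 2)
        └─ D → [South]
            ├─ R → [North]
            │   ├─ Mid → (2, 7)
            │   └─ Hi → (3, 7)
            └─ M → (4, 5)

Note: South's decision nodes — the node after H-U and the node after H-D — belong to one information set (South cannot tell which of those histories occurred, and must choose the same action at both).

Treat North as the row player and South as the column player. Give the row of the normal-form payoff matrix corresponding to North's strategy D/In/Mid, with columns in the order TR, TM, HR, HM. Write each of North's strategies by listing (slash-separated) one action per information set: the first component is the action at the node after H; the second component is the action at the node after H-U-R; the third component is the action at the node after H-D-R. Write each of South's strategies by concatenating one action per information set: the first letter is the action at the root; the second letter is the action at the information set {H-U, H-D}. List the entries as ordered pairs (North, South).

vs TR: South plays T → (4, 4)
vs TM: South plays T → (4, 4)
vs HR: South plays H → North plays D at [H] → South plays R at [H-D] → North plays Mid at [H-D-R] → (2, 7)
vs HM: South plays H → North plays D at [H] → South plays M at [H-D] → (4, 5)

(4,4) (4,4) (2,7) (4,5)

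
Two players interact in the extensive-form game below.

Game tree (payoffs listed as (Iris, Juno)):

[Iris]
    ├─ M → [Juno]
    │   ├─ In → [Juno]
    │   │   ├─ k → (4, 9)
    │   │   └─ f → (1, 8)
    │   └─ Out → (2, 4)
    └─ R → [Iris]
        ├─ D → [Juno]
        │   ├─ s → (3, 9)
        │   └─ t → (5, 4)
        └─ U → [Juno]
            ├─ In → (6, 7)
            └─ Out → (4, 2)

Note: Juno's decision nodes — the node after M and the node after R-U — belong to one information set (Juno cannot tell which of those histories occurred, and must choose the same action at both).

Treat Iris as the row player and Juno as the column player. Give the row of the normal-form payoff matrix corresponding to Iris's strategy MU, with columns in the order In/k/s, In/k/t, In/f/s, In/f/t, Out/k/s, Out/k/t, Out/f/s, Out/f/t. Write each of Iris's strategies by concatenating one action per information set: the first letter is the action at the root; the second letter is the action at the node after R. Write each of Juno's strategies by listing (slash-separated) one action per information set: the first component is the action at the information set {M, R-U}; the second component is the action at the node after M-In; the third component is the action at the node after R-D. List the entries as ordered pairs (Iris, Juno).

vs In/k/s: Iris plays M → Juno plays In at [M] → Juno plays k at [M-In] → (4, 9)
vs In/k/t: Iris plays M → Juno plays In at [M] → Juno plays k at [M-In] → (4, 9)
vs In/f/s: Iris plays M → Juno plays In at [M] → Juno plays f at [M-In] → (1, 8)
vs In/f/t: Iris plays M → Juno plays In at [M] → Juno plays f at [M-In] → (1, 8)
vs Out/k/s: Iris plays M → Juno plays Out at [M] → (2, 4)
vs Out/k/t: Iris plays M → Juno plays Out at [M] → (2, 4)
vs Out/f/s: Iris plays M → Juno plays Out at [M] → (2, 4)
vs Out/f/t: Iris plays M → Juno plays Out at [M] → (2, 4)

(4,9) (4,9) (1,8) (1,8) (2,4) (2,4) (2,4) (2,4)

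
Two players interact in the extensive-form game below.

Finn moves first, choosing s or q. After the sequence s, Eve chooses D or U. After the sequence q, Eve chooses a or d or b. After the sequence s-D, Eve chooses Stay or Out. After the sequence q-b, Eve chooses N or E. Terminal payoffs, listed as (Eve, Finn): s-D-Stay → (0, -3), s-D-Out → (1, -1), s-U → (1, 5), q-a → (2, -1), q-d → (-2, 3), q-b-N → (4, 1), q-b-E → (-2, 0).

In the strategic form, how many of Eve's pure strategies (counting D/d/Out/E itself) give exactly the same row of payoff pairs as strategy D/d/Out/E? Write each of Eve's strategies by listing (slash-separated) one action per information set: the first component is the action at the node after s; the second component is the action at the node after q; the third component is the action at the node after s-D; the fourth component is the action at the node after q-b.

2

Row for D/d/Out/E (columns s, q): (1,-1) (-2,3).
Under D/d/Out/E, Eve's choice at the node after q-b can never be reached regardless of what Finn does, so varying those choices leaves every outcome unchanged.
Holding the reachable choices fixed and varying the unreachable one freely already gives 2 equivalent strategies.
No other strategy reproduces this row, so those 2 are the full class: D/d/Out/N, D/d/Out/E.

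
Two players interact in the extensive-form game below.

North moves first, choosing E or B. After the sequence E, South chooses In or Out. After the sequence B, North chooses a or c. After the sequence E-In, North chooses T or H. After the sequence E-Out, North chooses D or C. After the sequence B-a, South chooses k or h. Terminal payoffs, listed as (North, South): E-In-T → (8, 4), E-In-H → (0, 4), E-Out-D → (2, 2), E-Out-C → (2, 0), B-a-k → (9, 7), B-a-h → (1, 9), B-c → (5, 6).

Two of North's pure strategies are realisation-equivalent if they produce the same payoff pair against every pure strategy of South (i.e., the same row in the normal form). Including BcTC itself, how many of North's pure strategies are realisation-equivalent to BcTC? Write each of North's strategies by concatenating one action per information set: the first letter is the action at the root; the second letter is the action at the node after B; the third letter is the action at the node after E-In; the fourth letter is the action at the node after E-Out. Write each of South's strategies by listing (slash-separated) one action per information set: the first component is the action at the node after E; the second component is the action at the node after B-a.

4

Row for BcTC (columns In/k, In/h, Out/k, Out/h): (5,6) (5,6) (5,6) (5,6).
Under BcTC, North's choice at the node after E-In and at the node after E-Out can never be reached regardless of what South does, so varying those choices leaves every outcome unchanged.
Holding the reachable choices fixed and varying the unreachable ones freely already gives 2 × 2 = 4 equivalent strategies.
No other strategy reproduces this row, so those 4 are the full class: BcTD, BcTC, BcHD, BcHC.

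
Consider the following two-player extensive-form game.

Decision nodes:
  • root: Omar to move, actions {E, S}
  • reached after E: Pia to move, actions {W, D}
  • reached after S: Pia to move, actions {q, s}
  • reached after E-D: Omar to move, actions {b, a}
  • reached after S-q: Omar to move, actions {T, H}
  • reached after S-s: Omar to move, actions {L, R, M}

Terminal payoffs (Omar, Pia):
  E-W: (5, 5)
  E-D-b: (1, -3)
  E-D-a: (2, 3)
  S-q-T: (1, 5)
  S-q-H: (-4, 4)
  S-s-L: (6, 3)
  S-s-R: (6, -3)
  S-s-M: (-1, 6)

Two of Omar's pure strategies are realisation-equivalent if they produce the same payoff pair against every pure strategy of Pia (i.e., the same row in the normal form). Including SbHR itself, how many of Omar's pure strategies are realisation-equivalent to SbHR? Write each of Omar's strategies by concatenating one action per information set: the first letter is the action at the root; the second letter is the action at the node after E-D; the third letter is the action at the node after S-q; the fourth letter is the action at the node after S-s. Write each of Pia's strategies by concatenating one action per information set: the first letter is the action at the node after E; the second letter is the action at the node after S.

Row for SbHR (columns Wq, Ws, Dq, Ds): (-4,4) (6,-3) (-4,4) (6,-3).
Under SbHR, Omar's choice at the node after E-D can never be reached regardless of what Pia does, so varying those choices leaves every outcome unchanged.
Holding the reachable choices fixed and varying the unreachable one freely already gives 2 equivalent strategies.
No other strategy reproduces this row, so those 2 are the full class: SbHR, SaHR.

2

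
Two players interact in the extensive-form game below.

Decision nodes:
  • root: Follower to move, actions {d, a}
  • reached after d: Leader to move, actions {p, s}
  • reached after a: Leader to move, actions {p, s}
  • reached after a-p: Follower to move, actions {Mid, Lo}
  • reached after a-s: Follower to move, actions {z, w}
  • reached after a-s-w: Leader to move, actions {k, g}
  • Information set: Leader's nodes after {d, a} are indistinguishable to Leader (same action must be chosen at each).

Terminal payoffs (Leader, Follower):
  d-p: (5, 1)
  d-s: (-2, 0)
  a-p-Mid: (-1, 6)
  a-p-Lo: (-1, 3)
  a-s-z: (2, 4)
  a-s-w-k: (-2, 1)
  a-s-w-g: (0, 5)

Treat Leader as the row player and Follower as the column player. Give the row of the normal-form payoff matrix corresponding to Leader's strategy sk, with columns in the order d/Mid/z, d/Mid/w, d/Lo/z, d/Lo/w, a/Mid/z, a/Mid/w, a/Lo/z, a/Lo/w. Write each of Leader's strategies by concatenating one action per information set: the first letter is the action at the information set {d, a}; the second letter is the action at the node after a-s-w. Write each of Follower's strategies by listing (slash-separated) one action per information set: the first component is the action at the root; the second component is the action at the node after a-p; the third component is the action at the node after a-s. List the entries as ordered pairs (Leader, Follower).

vs d/Mid/z: Follower plays d → Leader plays s at [d] → (-2, 0)
vs d/Mid/w: Follower plays d → Leader plays s at [d] → (-2, 0)
vs d/Lo/z: Follower plays d → Leader plays s at [d] → (-2, 0)
vs d/Lo/w: Follower plays d → Leader plays s at [d] → (-2, 0)
vs a/Mid/z: Follower plays a → Leader plays s at [a] → Follower plays z at [a-s] → (2, 4)
vs a/Mid/w: Follower plays a → Leader plays s at [a] → Follower plays w at [a-s] → Leader plays k at [a-s-w] → (-2, 1)
vs a/Lo/z: Follower plays a → Leader plays s at [a] → Follower plays z at [a-s] → (2, 4)
vs a/Lo/w: Follower plays a → Leader plays s at [a] → Follower plays w at [a-s] → Leader plays k at [a-s-w] → (-2, 1)

(-2,0) (-2,0) (-2,0) (-2,0) (2,4) (-2,1) (2,4) (-2,1)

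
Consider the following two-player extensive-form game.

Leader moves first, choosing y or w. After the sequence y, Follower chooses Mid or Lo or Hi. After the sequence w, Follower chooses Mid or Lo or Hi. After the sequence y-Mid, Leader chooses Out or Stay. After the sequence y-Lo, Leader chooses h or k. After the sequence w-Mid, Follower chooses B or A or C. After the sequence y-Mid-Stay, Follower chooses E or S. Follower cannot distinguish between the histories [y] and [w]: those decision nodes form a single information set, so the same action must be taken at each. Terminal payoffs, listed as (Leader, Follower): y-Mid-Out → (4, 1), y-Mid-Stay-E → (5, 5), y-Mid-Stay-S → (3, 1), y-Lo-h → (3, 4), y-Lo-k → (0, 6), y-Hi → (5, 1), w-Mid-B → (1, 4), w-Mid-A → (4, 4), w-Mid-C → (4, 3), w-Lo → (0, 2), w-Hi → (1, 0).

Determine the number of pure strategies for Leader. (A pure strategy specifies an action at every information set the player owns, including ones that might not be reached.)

Leader owns the root with actions {y, w} — two choices.
Leader owns the node after y-Mid with actions {Out, Stay} — two choices.
Leader owns the node after y-Lo with actions {h, k} — two choices.
A pure strategy fixes one action at each information set independently, so the count is the product 2 × 2 × 2 = 8.
(For reference, Follower has 18 pure strategies, giving a 8×18 normal-form matrix.)

8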